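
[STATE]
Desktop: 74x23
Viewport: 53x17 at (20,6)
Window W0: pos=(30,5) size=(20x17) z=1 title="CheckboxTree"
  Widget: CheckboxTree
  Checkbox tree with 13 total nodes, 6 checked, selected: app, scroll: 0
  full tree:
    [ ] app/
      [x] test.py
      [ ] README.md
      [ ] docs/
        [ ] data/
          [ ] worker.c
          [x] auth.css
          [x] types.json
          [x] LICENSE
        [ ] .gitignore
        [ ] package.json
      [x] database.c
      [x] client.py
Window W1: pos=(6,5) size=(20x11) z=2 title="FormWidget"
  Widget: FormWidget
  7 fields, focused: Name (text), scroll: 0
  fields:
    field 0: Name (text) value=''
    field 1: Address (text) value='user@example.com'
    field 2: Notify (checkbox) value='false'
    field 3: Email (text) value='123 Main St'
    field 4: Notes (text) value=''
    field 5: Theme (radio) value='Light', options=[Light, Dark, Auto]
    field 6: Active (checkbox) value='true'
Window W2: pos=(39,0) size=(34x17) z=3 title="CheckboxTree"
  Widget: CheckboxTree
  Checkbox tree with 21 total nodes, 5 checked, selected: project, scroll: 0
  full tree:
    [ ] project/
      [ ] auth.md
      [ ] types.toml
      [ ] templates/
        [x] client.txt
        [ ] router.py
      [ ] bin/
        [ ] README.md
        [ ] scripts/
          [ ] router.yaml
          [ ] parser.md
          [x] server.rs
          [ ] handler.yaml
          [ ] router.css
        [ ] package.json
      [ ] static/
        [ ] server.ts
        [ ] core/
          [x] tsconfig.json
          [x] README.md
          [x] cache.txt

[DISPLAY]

     ┃    ┃ Checkbo┃   [-] templates/               ┃
─────┨    ┠────────┃     [x] client.txt             ┃
 [  ]┃    ┃>[-] app┃     [ ] router.py              ┃
 [us]┃    ┃   [x] t┃   [-] bin/                     ┃
 [ ] ┃    ┃   [ ] R┃     [ ] README.md              ┃
 [12]┃    ┃   [-] d┃     [-] scripts/               ┃
 [  ]┃    ┃     [-]┃       [ ] router.yaml          ┃
 (●) ┃    ┃       [┃       [ ] parser.md            ┃
 [x] ┃    ┃       [┃       [x] server.rs            ┃
━━━━━┛    ┃       [┃       [ ] handler.yaml         ┃
          ┃       [┗━━━━━━━━━━━━━━━━━━━━━━━━━━━━━━━━┛
          ┃     [ ] .gitignor┃                       
          ┃     [ ] package.j┃                       
          ┃   [x] database.c ┃                       
          ┃   [x] client.py  ┃                       
          ┗━━━━━━━━━━━━━━━━━━┛                       
                                                     


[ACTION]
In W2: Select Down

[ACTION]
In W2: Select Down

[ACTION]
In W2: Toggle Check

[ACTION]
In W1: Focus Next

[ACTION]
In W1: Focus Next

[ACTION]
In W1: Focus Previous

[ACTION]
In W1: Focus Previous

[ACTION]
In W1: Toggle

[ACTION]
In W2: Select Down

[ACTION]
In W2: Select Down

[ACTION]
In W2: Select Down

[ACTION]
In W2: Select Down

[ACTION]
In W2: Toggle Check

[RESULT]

     ┃    ┃ Checkbo┃   [-] templates/               ┃
─────┨    ┠────────┃     [x] client.txt             ┃
 [  ]┃    ┃>[-] app┃     [ ] router.py              ┃
 [us]┃    ┃   [x] t┃>  [x] bin/                     ┃
 [ ] ┃    ┃   [ ] R┃     [x] README.md              ┃
 [12]┃    ┃   [-] d┃     [x] scripts/               ┃
 [  ]┃    ┃     [-]┃       [x] router.yaml          ┃
 (●) ┃    ┃       [┃       [x] parser.md            ┃
 [x] ┃    ┃       [┃       [x] server.rs            ┃
━━━━━┛    ┃       [┃       [x] handler.yaml         ┃
          ┃       [┗━━━━━━━━━━━━━━━━━━━━━━━━━━━━━━━━┛
          ┃     [ ] .gitignor┃                       
          ┃     [ ] package.j┃                       
          ┃   [x] database.c ┃                       
          ┃   [x] client.py  ┃                       
          ┗━━━━━━━━━━━━━━━━━━┛                       
                                                     


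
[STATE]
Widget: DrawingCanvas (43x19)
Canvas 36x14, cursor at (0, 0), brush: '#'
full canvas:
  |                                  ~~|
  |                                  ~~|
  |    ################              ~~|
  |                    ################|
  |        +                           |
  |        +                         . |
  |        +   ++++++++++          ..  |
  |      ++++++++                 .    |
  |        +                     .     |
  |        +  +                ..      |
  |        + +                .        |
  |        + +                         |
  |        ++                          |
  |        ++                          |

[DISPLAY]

+                                 ~~       
                                  ~~       
    ################              ~~       
                    ################       
        +                                  
        +                         .        
        +   ++++++++++          ..         
      ++++++++                 .           
        +                     .            
        +  +                ..             
        + +                .               
        + +                                
        ++                                 
        ++                                 
                                           
                                           
                                           
                                           
                                           


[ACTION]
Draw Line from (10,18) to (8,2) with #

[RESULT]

+                                 ~~       
                                  ~~       
    ################              ~~       
                    ################       
        +                                  
        +                         .        
        +   ++++++++++          ..         
      ++++++++                 .           
  ####  +                     .            
      ########              ..             
        + +   #####        .               
        + +                                
        ++                                 
        ++                                 
                                           
                                           
                                           
                                           
                                           


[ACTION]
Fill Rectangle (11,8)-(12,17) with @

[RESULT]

+                                 ~~       
                                  ~~       
    ################              ~~       
                    ################       
        +                                  
        +                         .        
        +   ++++++++++          ..         
      ++++++++                 .           
  ####  +                     .            
      ########              ..             
        + +   #####        .               
        @@@@@@@@@@                         
        @@@@@@@@@@                         
        ++                                 
                                           
                                           
                                           
                                           
                                           


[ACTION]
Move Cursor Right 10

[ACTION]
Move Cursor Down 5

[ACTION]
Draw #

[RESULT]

                                  ~~       
                                  ~~       
    ################              ~~       
                    ################       
        +                                  
        + #                       .        
        +   ++++++++++          ..         
      ++++++++                 .           
  ####  +                     .            
      ########              ..             
        + +   #####        .               
        @@@@@@@@@@                         
        @@@@@@@@@@                         
        ++                                 
                                           
                                           
                                           
                                           
                                           


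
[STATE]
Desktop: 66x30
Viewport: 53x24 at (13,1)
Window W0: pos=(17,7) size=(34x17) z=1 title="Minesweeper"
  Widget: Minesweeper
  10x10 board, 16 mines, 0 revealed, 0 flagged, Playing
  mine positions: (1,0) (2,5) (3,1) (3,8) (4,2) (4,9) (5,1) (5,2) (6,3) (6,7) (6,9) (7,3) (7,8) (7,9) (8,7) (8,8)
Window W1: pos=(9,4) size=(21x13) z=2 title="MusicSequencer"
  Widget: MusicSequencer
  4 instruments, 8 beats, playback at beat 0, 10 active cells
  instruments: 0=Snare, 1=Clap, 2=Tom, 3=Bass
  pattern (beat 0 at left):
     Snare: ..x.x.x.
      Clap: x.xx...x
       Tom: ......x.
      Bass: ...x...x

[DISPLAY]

                                                     
                                                     
                                                     
━━━━━━━━━━━━━━━━┓                                    
sicSequencer    ┃                                    
────────────────┨                                    
   ▼1234567     ┃━━━━━━━━━━━━━━━━━━━━┓               
are··█·█·█·     ┃                    ┃               
lap█·██···█     ┃────────────────────┨               
Tom······█·     ┃                    ┃               
ass···█···█     ┃                    ┃               
                ┃                    ┃               
                ┃                    ┃               
                ┃                    ┃               
                ┃                    ┃               
━━━━━━━━━━━━━━━━┛                    ┃               
    ┃■■■■■■■■■■                      ┃               
    ┃■■■■■■■■■■                      ┃               
    ┃■■■■■■■■■■                      ┃               
    ┃                                ┃               
    ┃                                ┃               
    ┃                                ┃               
    ┗━━━━━━━━━━━━━━━━━━━━━━━━━━━━━━━━┛               
                                                     


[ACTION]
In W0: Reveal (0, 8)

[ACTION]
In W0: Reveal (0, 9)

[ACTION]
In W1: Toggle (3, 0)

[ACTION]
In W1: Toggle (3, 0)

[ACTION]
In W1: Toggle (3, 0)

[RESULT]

                                                     
                                                     
                                                     
━━━━━━━━━━━━━━━━┓                                    
sicSequencer    ┃                                    
────────────────┨                                    
   ▼1234567     ┃━━━━━━━━━━━━━━━━━━━━┓               
are··█·█·█·     ┃                    ┃               
lap█·██···█     ┃────────────────────┨               
Tom······█·     ┃                    ┃               
ass█··█···█     ┃                    ┃               
                ┃                    ┃               
                ┃                    ┃               
                ┃                    ┃               
                ┃                    ┃               
━━━━━━━━━━━━━━━━┛                    ┃               
    ┃■■■■■■■■■■                      ┃               
    ┃■■■■■■■■■■                      ┃               
    ┃■■■■■■■■■■                      ┃               
    ┃                                ┃               
    ┃                                ┃               
    ┃                                ┃               
    ┗━━━━━━━━━━━━━━━━━━━━━━━━━━━━━━━━┛               
                                                     


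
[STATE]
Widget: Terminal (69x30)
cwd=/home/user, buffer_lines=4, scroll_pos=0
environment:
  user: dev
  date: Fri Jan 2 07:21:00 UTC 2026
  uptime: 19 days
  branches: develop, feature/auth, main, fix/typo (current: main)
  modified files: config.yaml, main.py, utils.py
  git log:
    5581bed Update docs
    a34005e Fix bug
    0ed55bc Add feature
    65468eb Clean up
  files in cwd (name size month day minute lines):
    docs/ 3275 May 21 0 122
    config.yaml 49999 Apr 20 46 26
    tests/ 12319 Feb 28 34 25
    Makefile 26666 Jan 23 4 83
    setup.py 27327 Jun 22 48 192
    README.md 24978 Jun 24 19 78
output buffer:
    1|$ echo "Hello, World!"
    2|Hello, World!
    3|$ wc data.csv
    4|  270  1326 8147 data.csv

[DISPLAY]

$ echo "Hello, World!"                                               
Hello, World!                                                        
$ wc data.csv                                                        
  270  1326 8147 data.csv                                            
$ █                                                                  
                                                                     
                                                                     
                                                                     
                                                                     
                                                                     
                                                                     
                                                                     
                                                                     
                                                                     
                                                                     
                                                                     
                                                                     
                                                                     
                                                                     
                                                                     
                                                                     
                                                                     
                                                                     
                                                                     
                                                                     
                                                                     
                                                                     
                                                                     
                                                                     
                                                                     


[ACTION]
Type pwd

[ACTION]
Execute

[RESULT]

$ echo "Hello, World!"                                               
Hello, World!                                                        
$ wc data.csv                                                        
  270  1326 8147 data.csv                                            
$ pwd                                                                
/home/user                                                           
$ █                                                                  
                                                                     
                                                                     
                                                                     
                                                                     
                                                                     
                                                                     
                                                                     
                                                                     
                                                                     
                                                                     
                                                                     
                                                                     
                                                                     
                                                                     
                                                                     
                                                                     
                                                                     
                                                                     
                                                                     
                                                                     
                                                                     
                                                                     
                                                                     


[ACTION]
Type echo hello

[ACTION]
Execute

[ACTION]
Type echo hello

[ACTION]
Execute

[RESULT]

$ echo "Hello, World!"                                               
Hello, World!                                                        
$ wc data.csv                                                        
  270  1326 8147 data.csv                                            
$ pwd                                                                
/home/user                                                           
$ echo hello                                                         
hello                                                                
$ echo hello                                                         
hello                                                                
$ █                                                                  
                                                                     
                                                                     
                                                                     
                                                                     
                                                                     
                                                                     
                                                                     
                                                                     
                                                                     
                                                                     
                                                                     
                                                                     
                                                                     
                                                                     
                                                                     
                                                                     
                                                                     
                                                                     
                                                                     


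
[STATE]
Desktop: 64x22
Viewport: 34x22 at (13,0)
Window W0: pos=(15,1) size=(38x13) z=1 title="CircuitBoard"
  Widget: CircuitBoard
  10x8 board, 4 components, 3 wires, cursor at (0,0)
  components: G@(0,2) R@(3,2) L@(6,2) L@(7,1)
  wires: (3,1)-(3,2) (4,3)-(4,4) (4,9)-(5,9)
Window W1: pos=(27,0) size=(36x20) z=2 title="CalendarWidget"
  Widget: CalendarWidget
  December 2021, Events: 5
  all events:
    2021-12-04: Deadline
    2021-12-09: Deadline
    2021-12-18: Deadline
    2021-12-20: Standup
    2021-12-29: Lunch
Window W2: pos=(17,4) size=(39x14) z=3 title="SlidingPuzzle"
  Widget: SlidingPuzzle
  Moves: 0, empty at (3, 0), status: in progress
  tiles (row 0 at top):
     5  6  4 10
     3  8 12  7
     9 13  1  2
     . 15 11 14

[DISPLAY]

              ┏━━━━━━━━━━━━━━━━━━━
  ┏━━━━━━━━━━━┃ CalendarWidget    
  ┃ CircuitBoa┠───────────────────
  ┠───────────┃          December 
  ┃ ┏━━━━━━━━━━━━━━━━━━━━━━━━━━━━━
  ┃0┃ SlidingPuzzle               
  ┃ ┠─────────────────────────────
  ┃1┃┌────┬────┬────┬────┐        
  ┃ ┃│  5 │  6 │  4 │ 10 │        
  ┃2┃├────┼────┼────┼────┤        
  ┃ ┃│  3 │  8 │ 12 │  7 │        
  ┃3┃├────┼────┼────┼────┤        
  ┃ ┃│  9 │ 13 │  1 │  2 │        
  ┗━┃├────┼────┼────┼────┤        
    ┃│    │ 15 │ 11 │ 14 │        
    ┃└────┴────┴────┴────┘        
    ┃Moves: 0                     
    ┗━━━━━━━━━━━━━━━━━━━━━━━━━━━━━
              ┃                   
              ┗━━━━━━━━━━━━━━━━━━━
                                  
                                  


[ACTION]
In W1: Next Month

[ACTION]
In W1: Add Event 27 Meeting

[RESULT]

              ┏━━━━━━━━━━━━━━━━━━━
  ┏━━━━━━━━━━━┃ CalendarWidget    
  ┃ CircuitBoa┠───────────────────
  ┠───────────┃           January 
  ┃ ┏━━━━━━━━━━━━━━━━━━━━━━━━━━━━━
  ┃0┃ SlidingPuzzle               
  ┃ ┠─────────────────────────────
  ┃1┃┌────┬────┬────┬────┐        
  ┃ ┃│  5 │  6 │  4 │ 10 │        
  ┃2┃├────┼────┼────┼────┤        
  ┃ ┃│  3 │  8 │ 12 │  7 │        
  ┃3┃├────┼────┼────┼────┤        
  ┃ ┃│  9 │ 13 │  1 │  2 │        
  ┗━┃├────┼────┼────┼────┤        
    ┃│    │ 15 │ 11 │ 14 │        
    ┃└────┴────┴────┴────┘        
    ┃Moves: 0                     
    ┗━━━━━━━━━━━━━━━━━━━━━━━━━━━━━
              ┃                   
              ┗━━━━━━━━━━━━━━━━━━━
                                  
                                  


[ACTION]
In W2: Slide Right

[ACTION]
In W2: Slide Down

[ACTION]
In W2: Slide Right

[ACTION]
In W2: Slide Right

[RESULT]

              ┏━━━━━━━━━━━━━━━━━━━
  ┏━━━━━━━━━━━┃ CalendarWidget    
  ┃ CircuitBoa┠───────────────────
  ┠───────────┃           January 
  ┃ ┏━━━━━━━━━━━━━━━━━━━━━━━━━━━━━
  ┃0┃ SlidingPuzzle               
  ┃ ┠─────────────────────────────
  ┃1┃┌────┬────┬────┬────┐        
  ┃ ┃│  5 │  6 │  4 │ 10 │        
  ┃2┃├────┼────┼────┼────┤        
  ┃ ┃│  3 │  8 │ 12 │  7 │        
  ┃3┃├────┼────┼────┼────┤        
  ┃ ┃│    │ 13 │  1 │  2 │        
  ┗━┃├────┼────┼────┼────┤        
    ┃│  9 │ 15 │ 11 │ 14 │        
    ┃└────┴────┴────┴────┘        
    ┃Moves: 1                     
    ┗━━━━━━━━━━━━━━━━━━━━━━━━━━━━━
              ┃                   
              ┗━━━━━━━━━━━━━━━━━━━
                                  
                                  


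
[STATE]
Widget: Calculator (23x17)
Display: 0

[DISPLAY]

                      0
┌───┬───┬───┬───┐      
│ 7 │ 8 │ 9 │ ÷ │      
├───┼───┼───┼───┤      
│ 4 │ 5 │ 6 │ × │      
├───┼───┼───┼───┤      
│ 1 │ 2 │ 3 │ - │      
├───┼───┼───┼───┤      
│ 0 │ . │ = │ + │      
├───┼───┼───┼───┤      
│ C │ MC│ MR│ M+│      
└───┴───┴───┴───┘      
                       
                       
                       
                       
                       


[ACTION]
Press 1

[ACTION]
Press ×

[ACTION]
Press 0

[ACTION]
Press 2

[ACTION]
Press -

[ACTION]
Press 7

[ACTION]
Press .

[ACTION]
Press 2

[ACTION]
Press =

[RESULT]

                   -5.2
┌───┬───┬───┬───┐      
│ 7 │ 8 │ 9 │ ÷ │      
├───┼───┼───┼───┤      
│ 4 │ 5 │ 6 │ × │      
├───┼───┼───┼───┤      
│ 1 │ 2 │ 3 │ - │      
├───┼───┼───┼───┤      
│ 0 │ . │ = │ + │      
├───┼───┼───┼───┤      
│ C │ MC│ MR│ M+│      
└───┴───┴───┴───┘      
                       
                       
                       
                       
                       


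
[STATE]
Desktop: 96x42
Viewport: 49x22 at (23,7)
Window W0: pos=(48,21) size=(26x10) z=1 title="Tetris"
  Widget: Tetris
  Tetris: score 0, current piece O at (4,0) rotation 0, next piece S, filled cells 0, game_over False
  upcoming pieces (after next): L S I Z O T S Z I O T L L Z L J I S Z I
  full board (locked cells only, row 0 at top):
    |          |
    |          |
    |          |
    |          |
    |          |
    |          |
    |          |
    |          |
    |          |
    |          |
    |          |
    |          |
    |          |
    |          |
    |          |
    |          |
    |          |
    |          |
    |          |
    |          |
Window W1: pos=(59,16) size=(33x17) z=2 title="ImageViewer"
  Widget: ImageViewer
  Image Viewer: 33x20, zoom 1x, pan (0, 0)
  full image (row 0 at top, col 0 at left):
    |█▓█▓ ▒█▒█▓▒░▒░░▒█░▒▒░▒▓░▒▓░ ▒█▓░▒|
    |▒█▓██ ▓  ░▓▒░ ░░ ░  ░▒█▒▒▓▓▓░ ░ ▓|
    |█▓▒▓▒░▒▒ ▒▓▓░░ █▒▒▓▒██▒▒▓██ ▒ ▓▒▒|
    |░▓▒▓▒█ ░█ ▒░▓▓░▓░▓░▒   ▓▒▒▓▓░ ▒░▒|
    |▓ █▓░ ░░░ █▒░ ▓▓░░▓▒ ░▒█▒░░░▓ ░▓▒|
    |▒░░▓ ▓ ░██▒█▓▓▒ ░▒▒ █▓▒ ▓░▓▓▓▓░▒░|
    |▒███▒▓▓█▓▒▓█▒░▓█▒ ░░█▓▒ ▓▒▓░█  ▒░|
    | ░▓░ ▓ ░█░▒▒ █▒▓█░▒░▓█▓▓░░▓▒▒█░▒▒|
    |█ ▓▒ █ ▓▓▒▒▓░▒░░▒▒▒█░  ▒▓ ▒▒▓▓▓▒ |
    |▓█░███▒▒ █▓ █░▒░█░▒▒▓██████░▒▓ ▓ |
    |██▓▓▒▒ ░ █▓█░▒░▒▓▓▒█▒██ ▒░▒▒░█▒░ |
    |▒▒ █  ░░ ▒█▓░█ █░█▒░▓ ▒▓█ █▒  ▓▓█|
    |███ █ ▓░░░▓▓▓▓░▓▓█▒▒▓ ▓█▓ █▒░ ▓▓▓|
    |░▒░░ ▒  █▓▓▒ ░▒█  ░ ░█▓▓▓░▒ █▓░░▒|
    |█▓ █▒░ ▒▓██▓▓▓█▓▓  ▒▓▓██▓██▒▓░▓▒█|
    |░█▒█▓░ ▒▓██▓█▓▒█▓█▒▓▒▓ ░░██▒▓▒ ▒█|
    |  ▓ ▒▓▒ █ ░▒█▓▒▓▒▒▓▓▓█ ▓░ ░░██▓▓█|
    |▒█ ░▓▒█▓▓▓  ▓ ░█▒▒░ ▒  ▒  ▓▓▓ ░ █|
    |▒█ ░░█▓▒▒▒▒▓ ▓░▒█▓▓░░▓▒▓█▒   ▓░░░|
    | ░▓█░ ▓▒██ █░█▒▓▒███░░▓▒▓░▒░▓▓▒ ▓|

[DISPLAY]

                                                 
                                                 
                                                 
                                                 
                                                 
                                                 
                                                 
                                                 
                                                 
                                    ┏━━━━━━━━━━━━
                                    ┃ ImageViewer
                                    ┠────────────
                                    ┃█▓█▓ ▒█▒█▓▒░
                                    ┃▒█▓██ ▓  ░▓▒
                         ┏━━━━━━━━━━┃█▓▒▓▒░▒▒ ▒▓▓
                         ┃ Tetris   ┃░▓▒▓▒█ ░█ ▒░
                         ┠──────────┃▓ █▓░ ░░░ █▒
                         ┃          ┃▒░░▓ ▓ ░██▒█
                         ┃          ┃▒███▒▓▓█▓▒▓█
                         ┃          ┃ ░▓░ ▓ ░█░▒▒
                         ┃          ┃█ ▓▒ █ ▓▓▒▒▓
                         ┃          ┃▓█░███▒▒ █▓ 


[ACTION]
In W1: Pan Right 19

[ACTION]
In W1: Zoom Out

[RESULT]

                                                 
                                                 
                                                 
                                                 
                                                 
                                                 
                                                 
                                                 
                                                 
                                    ┏━━━━━━━━━━━━
                                    ┃ ImageViewer
                                    ┠────────────
                                    ┃▒░▒▓░▒▓░ ▒█▓
                                    ┃ ░▒█▒▒▓▓▓░ ░
                         ┏━━━━━━━━━━┃▒██▒▒▓██ ▒ ▓
                         ┃ Tetris   ┃▒   ▓▒▒▓▓░ ▒
                         ┠──────────┃▒ ░▒█▒░░░▓ ░
                         ┃          ┃ █▓▒ ▓░▓▓▓▓░
                         ┃          ┃░█▓▒ ▓▒▓░█  
                         ┃          ┃░▓█▓▓░░▓▒▒█░
                         ┃          ┃█░  ▒▓ ▒▒▓▓▓
                         ┃          ┃▒▓██████░▒▓ 


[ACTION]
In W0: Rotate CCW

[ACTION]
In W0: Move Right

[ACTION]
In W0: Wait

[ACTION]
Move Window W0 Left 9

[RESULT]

                                                 
                                                 
                                                 
                                                 
                                                 
                                                 
                                                 
                                                 
                                                 
                                    ┏━━━━━━━━━━━━
                                    ┃ ImageViewer
                                    ┠────────────
                                    ┃▒░▒▓░▒▓░ ▒█▓
                                    ┃ ░▒█▒▒▓▓▓░ ░
                ┏━━━━━━━━━━━━━━━━━━━┃▒██▒▒▓██ ▒ ▓
                ┃ Tetris            ┃▒   ▓▒▒▓▓░ ▒
                ┠───────────────────┃▒ ░▒█▒░░░▓ ░
                ┃          │Next:   ┃ █▓▒ ▓░▓▓▓▓░
                ┃          │ ░░     ┃░█▓▒ ▓▒▓░█  
                ┃          │░░      ┃░▓█▓▓░░▓▒▒█░
                ┃          │        ┃█░  ▒▓ ▒▒▓▓▓
                ┃          │        ┃▒▓██████░▒▓ 


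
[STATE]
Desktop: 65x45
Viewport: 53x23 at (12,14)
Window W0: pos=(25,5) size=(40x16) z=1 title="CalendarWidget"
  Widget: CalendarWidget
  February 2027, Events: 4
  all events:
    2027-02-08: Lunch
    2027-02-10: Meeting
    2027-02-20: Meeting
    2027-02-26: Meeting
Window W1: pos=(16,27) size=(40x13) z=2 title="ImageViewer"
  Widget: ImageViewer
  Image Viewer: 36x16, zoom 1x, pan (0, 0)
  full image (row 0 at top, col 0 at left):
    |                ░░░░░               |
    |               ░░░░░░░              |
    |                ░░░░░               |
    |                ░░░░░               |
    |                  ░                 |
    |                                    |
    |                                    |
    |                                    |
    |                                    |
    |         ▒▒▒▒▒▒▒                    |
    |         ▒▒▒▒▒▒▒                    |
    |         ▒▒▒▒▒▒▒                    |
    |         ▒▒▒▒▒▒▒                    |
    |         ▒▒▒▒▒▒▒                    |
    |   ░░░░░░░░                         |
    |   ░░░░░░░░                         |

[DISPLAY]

             ┃                                      ┃
             ┃                                      ┃
             ┃                                      ┃
             ┃                                      ┃
             ┃                                      ┃
             ┃                                      ┃
             ┗━━━━━━━━━━━━━━━━━━━━━━━━━━━━━━━━━━━━━━┛
                                                     
                                                     
                                                     
                                                     
                                                     
                                                     
    ┏━━━━━━━━━━━━━━━━━━━━━━━━━━━━━━━━━━━━━━┓         
    ┃ ImageViewer                          ┃         
    ┠──────────────────────────────────────┨         
    ┃                ░░░░░                 ┃         
    ┃               ░░░░░░░                ┃         
    ┃                ░░░░░                 ┃         
    ┃                ░░░░░                 ┃         
    ┃                  ░                   ┃         
    ┃                                      ┃         
    ┃                                      ┃         


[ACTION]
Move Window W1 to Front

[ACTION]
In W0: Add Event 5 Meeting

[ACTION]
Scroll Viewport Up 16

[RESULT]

                                                     
                                                     
                                                     
                                                     
                                                     
             ┏━━━━━━━━━━━━━━━━━━━━━━━━━━━━━━━━━━━━━━┓
             ┃ CalendarWidget                       ┃
             ┠──────────────────────────────────────┨
             ┃            February 2027             ┃
             ┃Mo Tu We Th Fr Sa Su                  ┃
             ┃ 1  2  3  4  5*  6  7                 ┃
             ┃ 8*  9 10* 11 12 13 14                ┃
             ┃15 16 17 18 19 20* 21                 ┃
             ┃22 23 24 25 26* 27 28                 ┃
             ┃                                      ┃
             ┃                                      ┃
             ┃                                      ┃
             ┃                                      ┃
             ┃                                      ┃
             ┃                                      ┃
             ┗━━━━━━━━━━━━━━━━━━━━━━━━━━━━━━━━━━━━━━┛
                                                     
                                                     


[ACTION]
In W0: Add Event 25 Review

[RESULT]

                                                     
                                                     
                                                     
                                                     
                                                     
             ┏━━━━━━━━━━━━━━━━━━━━━━━━━━━━━━━━━━━━━━┓
             ┃ CalendarWidget                       ┃
             ┠──────────────────────────────────────┨
             ┃            February 2027             ┃
             ┃Mo Tu We Th Fr Sa Su                  ┃
             ┃ 1  2  3  4  5*  6  7                 ┃
             ┃ 8*  9 10* 11 12 13 14                ┃
             ┃15 16 17 18 19 20* 21                 ┃
             ┃22 23 24 25* 26* 27 28                ┃
             ┃                                      ┃
             ┃                                      ┃
             ┃                                      ┃
             ┃                                      ┃
             ┃                                      ┃
             ┃                                      ┃
             ┗━━━━━━━━━━━━━━━━━━━━━━━━━━━━━━━━━━━━━━┛
                                                     
                                                     


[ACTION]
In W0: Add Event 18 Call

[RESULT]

                                                     
                                                     
                                                     
                                                     
                                                     
             ┏━━━━━━━━━━━━━━━━━━━━━━━━━━━━━━━━━━━━━━┓
             ┃ CalendarWidget                       ┃
             ┠──────────────────────────────────────┨
             ┃            February 2027             ┃
             ┃Mo Tu We Th Fr Sa Su                  ┃
             ┃ 1  2  3  4  5*  6  7                 ┃
             ┃ 8*  9 10* 11 12 13 14                ┃
             ┃15 16 17 18* 19 20* 21                ┃
             ┃22 23 24 25* 26* 27 28                ┃
             ┃                                      ┃
             ┃                                      ┃
             ┃                                      ┃
             ┃                                      ┃
             ┃                                      ┃
             ┃                                      ┃
             ┗━━━━━━━━━━━━━━━━━━━━━━━━━━━━━━━━━━━━━━┛
                                                     
                                                     
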